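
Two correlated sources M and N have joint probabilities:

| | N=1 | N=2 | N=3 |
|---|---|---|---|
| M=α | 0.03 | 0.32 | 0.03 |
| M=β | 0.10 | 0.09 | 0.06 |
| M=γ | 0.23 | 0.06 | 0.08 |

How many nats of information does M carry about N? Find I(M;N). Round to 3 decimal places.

0.206 nats

Marginals: p(M) = (0.3800, 0.2500, 0.3700), p(N) = (0.3600, 0.4700, 0.1700).
I(M;N) = H(M) + H(N) − H(M,N).
H(M) = 1.0821, H(N) = 1.0239, H(M,N) = 1.8997.
I(M;N) = 1.0821 + 1.0239 − 1.8997 = 0.206 nats.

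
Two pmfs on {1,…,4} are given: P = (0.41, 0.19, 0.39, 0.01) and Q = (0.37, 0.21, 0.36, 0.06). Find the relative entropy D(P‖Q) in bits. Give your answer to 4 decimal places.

0.0525 bits

D(P‖Q) = Σ p·log₂(p/q).
  0.41·log₂(0.41/0.37) = 0.06072
  0.19·log₂(0.19/0.21) = -0.02743
  0.39·log₂(0.39/0.36) = 0.04504
  0.01·log₂(0.01/0.06) = -0.02585
D(P‖Q) = 0.0525 bits.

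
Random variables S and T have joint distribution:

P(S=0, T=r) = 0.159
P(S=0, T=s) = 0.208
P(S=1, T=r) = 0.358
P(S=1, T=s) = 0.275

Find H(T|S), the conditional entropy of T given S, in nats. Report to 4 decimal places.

0.6844 nats

Marginals: p(S) = (0.3670, 0.6330), p(T) = (0.5170, 0.4830).
H(T|S) = Σ p(S) · H(T|S=·).
  S=0: p=0.3670, H(T|S=0) = 0.6842
  S=1: p=0.6330, H(T|S=1) = 0.6845
Weighted sum = 0.6844 nats.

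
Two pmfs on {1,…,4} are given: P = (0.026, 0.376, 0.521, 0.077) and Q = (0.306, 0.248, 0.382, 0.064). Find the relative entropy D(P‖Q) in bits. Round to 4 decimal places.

D(P‖Q) = Σ p·log₂(p/q).
  0.026·log₂(0.026/0.306) = -0.09248
  0.376·log₂(0.376/0.248) = 0.22575
  0.521·log₂(0.521/0.382) = 0.23326
  0.077·log₂(0.077/0.064) = 0.02054
D(P‖Q) = 0.3871 bits.

0.3871 bits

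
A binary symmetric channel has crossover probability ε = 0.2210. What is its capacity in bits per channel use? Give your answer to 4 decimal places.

Binary symmetric channel: C = 1 − h₂(ε) where h₂ is the binary entropy function.
h₂(0.2210) = −0.2210·log₂0.2210 − 0.7790·log₂0.7790 = 0.7620.
C = 1 − 0.7620 = 0.2380 bits per channel use.

0.2380 bits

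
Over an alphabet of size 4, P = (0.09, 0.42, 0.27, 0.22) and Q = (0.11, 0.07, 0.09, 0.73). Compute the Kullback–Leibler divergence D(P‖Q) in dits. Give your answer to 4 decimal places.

D(P‖Q) = Σ p·log₁₀(p/q).
  0.09·log₁₀(0.09/0.11) = -0.00784
  0.42·log₁₀(0.42/0.07) = 0.32682
  0.27·log₁₀(0.27/0.09) = 0.12882
  0.22·log₁₀(0.22/0.73) = -0.11460
D(P‖Q) = 0.3332 dits.

0.3332 dits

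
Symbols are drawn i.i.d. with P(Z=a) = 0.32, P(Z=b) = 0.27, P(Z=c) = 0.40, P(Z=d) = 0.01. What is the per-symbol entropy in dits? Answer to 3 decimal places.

H(Z) = −Σ p·log₁₀ p.
  −(0.32)·log₁₀(0.32) = 0.1584
  −(0.27)·log₁₀(0.27) = 0.1535
  −(0.40)·log₁₀(0.40) = 0.1592
  −(0.01)·log₁₀(0.01) = 0.0200
Sum: 0.1584 + 0.1535 + 0.1592 + 0.0200 = 0.491 dits.

0.491 dits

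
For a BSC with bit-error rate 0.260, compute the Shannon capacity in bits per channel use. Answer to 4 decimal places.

0.1733 bits

Binary symmetric channel: C = 1 − h₂(ε) where h₂ is the binary entropy function.
h₂(0.260) = −0.260·log₂0.260 − 0.740·log₂0.740 = 0.8267.
C = 1 − 0.8267 = 0.1733 bits per channel use.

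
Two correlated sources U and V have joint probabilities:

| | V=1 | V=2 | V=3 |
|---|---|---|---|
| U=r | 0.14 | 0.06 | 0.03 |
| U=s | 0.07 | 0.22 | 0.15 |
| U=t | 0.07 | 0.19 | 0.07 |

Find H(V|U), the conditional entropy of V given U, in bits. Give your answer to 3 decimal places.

1.408 bits

Chain rule: H(V|U) = H(U,V) − H(U).
Marginals: p(U) = (0.2300, 0.4400, 0.3300), p(V) = (0.2800, 0.4700, 0.2500).
H(U,V) = 2.9444 bits; H(U) = 1.5366 bits.
H(V|U) = 2.9444 − 1.5366 = 1.408 bits.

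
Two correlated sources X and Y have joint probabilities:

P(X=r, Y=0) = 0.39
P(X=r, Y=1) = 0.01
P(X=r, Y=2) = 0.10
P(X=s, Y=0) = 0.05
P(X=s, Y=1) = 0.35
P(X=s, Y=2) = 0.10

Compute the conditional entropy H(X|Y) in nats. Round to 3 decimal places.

0.340 nats

Marginals: p(X) = (0.5000, 0.5000), p(Y) = (0.4400, 0.3600, 0.2000).
H(X|Y) = Σ p(Y) · H(X|Y=·).
  Y=0: p=0.4400, H(X|Y=0) = 0.3541
  Y=1: p=0.3600, H(X|Y=1) = 0.1269
  Y=2: p=0.2000, H(X|Y=2) = 0.6931
Weighted sum = 0.340 nats.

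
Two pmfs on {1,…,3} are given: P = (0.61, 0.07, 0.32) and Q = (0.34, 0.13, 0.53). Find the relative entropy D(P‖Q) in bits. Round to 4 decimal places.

D(P‖Q) = Σ p·log₂(p/q).
  0.61·log₂(0.61/0.34) = 0.51440
  0.07·log₂(0.07/0.13) = -0.06252
  0.32·log₂(0.32/0.53) = -0.23293
D(P‖Q) = 0.2189 bits.

0.2189 bits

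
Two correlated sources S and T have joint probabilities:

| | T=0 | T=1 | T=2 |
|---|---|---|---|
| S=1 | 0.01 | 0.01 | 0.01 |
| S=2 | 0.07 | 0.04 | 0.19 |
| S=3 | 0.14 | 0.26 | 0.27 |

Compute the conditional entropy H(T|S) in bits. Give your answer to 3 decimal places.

Marginals: p(S) = (0.0300, 0.3000, 0.6700), p(T) = (0.2200, 0.3100, 0.4700).
H(T|S) = Σ p(S) · H(T|S=·).
  S=1: p=0.0300, H(T|S=1) = 1.5850
  S=2: p=0.3000, H(T|S=2) = 1.2948
  S=3: p=0.6700, H(T|S=3) = 1.5303
Weighted sum = 1.461 bits.

1.461 bits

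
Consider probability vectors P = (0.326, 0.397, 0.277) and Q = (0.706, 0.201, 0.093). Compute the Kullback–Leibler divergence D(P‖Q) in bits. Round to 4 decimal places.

0.4626 bits

D(P‖Q) = Σ p·log₂(p/q).
  0.326·log₂(0.326/0.706) = -0.36342
  0.397·log₂(0.397/0.201) = 0.38983
  0.277·log₂(0.277/0.093) = 0.43616
D(P‖Q) = 0.4626 bits.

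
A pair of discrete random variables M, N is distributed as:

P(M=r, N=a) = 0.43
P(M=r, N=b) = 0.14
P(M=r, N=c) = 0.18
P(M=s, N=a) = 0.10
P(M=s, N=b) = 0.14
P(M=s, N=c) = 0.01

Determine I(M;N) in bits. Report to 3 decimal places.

Marginals: p(M) = (0.7500, 0.2500), p(N) = (0.5300, 0.2800, 0.1900).
I(M;N) = H(M) + H(N) − H(M,N).
H(M) = 0.8113, H(N) = 1.4549, H(M,N) = 2.1617.
I(M;N) = 0.8113 + 1.4549 − 2.1617 = 0.104 bits.

0.104 bits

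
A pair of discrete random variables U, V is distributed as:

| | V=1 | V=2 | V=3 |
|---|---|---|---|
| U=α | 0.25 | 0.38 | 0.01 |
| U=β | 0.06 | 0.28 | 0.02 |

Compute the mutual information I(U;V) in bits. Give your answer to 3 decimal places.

0.046 bits

Marginals: p(U) = (0.6400, 0.3600), p(V) = (0.3100, 0.6600, 0.0300).
I(U;V) = H(U) + H(V) − H(U,V).
H(U) = 0.9427, H(V) = 1.0712, H(U,V) = 1.9675.
I(U;V) = 0.9427 + 1.0712 − 1.9675 = 0.046 bits.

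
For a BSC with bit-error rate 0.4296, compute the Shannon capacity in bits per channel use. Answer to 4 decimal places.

0.0143 bits

Binary symmetric channel: C = 1 − h₂(ε) where h₂ is the binary entropy function.
h₂(0.4296) = −0.4296·log₂0.4296 − 0.5704·log₂0.5704 = 0.9857.
C = 1 − 0.9857 = 0.0143 bits per channel use.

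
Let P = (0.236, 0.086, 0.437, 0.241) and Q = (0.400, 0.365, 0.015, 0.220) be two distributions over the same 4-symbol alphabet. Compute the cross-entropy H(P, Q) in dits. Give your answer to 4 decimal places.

H(P,Q) = −Σ p·log₁₀ q.
  −0.236·log₁₀(0.400) = 0.09391
  −0.086·log₁₀(0.365) = 0.03764
  −0.437·log₁₀(0.015) = 0.79705
  −0.241·log₁₀(0.220) = 0.15848
H(P,Q) = 1.0871 dits.

1.0871 dits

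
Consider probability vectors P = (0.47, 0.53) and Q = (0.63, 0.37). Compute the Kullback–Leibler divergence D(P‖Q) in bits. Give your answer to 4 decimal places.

0.0761 bits

D(P‖Q) = Σ p·log₂(p/q).
  0.47·log₂(0.47/0.63) = -0.19866
  0.53·log₂(0.53/0.37) = 0.27479
D(P‖Q) = 0.0761 bits.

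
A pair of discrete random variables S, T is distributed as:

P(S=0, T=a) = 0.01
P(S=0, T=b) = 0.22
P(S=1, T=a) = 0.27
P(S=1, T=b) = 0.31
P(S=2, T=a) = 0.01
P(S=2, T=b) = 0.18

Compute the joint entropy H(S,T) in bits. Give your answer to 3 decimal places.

H(S,T) = −Σ p(x,y)·log₂ p(x,y) over all 6 cells.
  cell (0,a): −0.01·log₂0.01 = 0.0664
  cell (0,b): −0.22·log₂0.22 = 0.4806
  cell (1,a): −0.27·log₂0.27 = 0.5100
  cell (1,b): −0.31·log₂0.31 = 0.5238
  cell (2,a): −0.01·log₂0.01 = 0.0664
  cell (2,b): −0.18·log₂0.18 = 0.4453
Sum = 2.093 bits.

2.093 bits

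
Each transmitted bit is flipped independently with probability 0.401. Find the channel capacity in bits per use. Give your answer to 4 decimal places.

Binary symmetric channel: C = 1 − h₂(ε) where h₂ is the binary entropy function.
h₂(0.401) = −0.401·log₂0.401 − 0.599·log₂0.599 = 0.9715.
C = 1 − 0.9715 = 0.0285 bits per channel use.

0.0285 bits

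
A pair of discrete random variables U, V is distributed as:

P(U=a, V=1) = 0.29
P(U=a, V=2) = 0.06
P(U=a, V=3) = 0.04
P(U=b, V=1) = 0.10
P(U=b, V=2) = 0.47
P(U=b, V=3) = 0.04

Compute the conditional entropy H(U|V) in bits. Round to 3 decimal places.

0.670 bits

Marginals: p(U) = (0.3900, 0.6100), p(V) = (0.3900, 0.5300, 0.0800).
H(U|V) = Σ p(V) · H(U|V=·).
  V=1: p=0.3900, H(U|V=1) = 0.8213
  V=2: p=0.5300, H(U|V=2) = 0.5095
  V=3: p=0.0800, H(U|V=3) = 1.0000
Weighted sum = 0.670 bits.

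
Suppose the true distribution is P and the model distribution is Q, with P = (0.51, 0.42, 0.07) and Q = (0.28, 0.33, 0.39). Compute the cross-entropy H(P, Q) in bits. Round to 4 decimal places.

H(P,Q) = −Σ p·log₂ q.
  −0.51·log₂(0.28) = 0.93662
  −0.42·log₂(0.33) = 0.67177
  −0.07·log₂(0.39) = 0.09509
H(P,Q) = 1.7035 bits.

1.7035 bits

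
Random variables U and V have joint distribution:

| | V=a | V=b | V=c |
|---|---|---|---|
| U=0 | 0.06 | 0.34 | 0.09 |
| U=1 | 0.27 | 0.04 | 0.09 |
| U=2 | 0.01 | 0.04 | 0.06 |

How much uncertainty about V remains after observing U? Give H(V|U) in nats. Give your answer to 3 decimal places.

Chain rule: H(V|U) = H(U,V) − H(U).
Marginals: p(U) = (0.4900, 0.4000, 0.1100), p(V) = (0.3400, 0.4200, 0.2400).
H(U,V) = 1.7949 nats; H(U) = 0.9589 nats.
H(V|U) = 1.7949 − 0.9589 = 0.836 nats.

0.836 nats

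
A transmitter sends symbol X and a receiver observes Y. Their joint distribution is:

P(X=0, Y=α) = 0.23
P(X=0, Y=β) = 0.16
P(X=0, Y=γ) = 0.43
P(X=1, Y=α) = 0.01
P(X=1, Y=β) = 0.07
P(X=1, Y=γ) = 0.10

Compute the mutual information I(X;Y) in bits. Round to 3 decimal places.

Marginals: p(X) = (0.8200, 0.1800), p(Y) = (0.2400, 0.2300, 0.5300).
I(X;Y) = H(X) + H(Y) − H(X,Y).
H(X) = 0.6801, H(Y) = 1.4672, H(X,Y) = 2.1014.
I(X;Y) = 0.6801 + 1.4672 − 2.1014 = 0.046 bits.

0.046 bits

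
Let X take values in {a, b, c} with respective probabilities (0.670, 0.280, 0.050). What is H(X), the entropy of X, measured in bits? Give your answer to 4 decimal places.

H(X) = −Σ p·log₂ p.
  −(0.670)·log₂(0.670) = 0.38710
  −(0.280)·log₂(0.280) = 0.51422
  −(0.050)·log₂(0.050) = 0.21610
Sum: 0.38710 + 0.51422 + 0.21610 = 1.1174 bits.

1.1174 bits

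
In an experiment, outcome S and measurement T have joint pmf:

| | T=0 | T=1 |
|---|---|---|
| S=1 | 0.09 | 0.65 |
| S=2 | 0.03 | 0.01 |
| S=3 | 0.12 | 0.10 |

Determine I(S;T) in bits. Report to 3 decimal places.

0.149 bits

Marginals: p(S) = (0.7400, 0.0400, 0.2200), p(T) = (0.2400, 0.7600).
I(S;T) = H(S) + H(T) − H(S,T).
H(S) = 0.9878, H(T) = 0.7950, H(S,T) = 1.6341.
I(S;T) = 0.9878 + 0.7950 − 1.6341 = 0.149 bits.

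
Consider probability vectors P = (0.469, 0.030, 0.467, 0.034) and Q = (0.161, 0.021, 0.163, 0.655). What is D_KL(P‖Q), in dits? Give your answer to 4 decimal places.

D(P‖Q) = Σ p·log₁₀(p/q).
  0.469·log₁₀(0.469/0.161) = 0.21778
  0.030·log₁₀(0.030/0.021) = 0.00465
  0.467·log₁₀(0.467/0.163) = 0.21348
  0.034·log₁₀(0.034/0.655) = -0.04368
D(P‖Q) = 0.3922 dits.

0.3922 dits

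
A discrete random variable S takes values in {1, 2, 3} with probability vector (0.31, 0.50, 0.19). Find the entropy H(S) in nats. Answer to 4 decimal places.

1.0252 nats

H(S) = −Σ p·ln p.
  −(0.31)·ln(0.31) = 0.36307
  −(0.50)·ln(0.50) = 0.34657
  −(0.19)·ln(0.19) = 0.31554
Sum: 0.36307 + 0.34657 + 0.31554 = 1.0252 nats.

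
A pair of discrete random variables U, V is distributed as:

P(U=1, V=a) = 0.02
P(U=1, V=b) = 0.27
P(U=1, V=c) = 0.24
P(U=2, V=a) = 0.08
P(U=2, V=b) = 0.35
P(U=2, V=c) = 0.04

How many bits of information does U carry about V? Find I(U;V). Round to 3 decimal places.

Marginals: p(U) = (0.5300, 0.4700), p(V) = (0.1000, 0.6200, 0.2800).
I(U;V) = H(U) + H(V) − H(U,V).
H(U) = 0.9974, H(V) = 1.2740, H(U,V) = 2.1244.
I(U;V) = 0.9974 + 1.2740 − 2.1244 = 0.147 bits.

0.147 bits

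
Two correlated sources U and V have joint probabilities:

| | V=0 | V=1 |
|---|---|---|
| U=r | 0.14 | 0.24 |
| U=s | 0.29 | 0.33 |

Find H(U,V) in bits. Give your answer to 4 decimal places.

1.9370 bits

H(U,V) = −Σ p(x,y)·log₂ p(x,y) over all 4 cells.
  cell (r,0): −0.14·log₂0.14 = 0.39711
  cell (r,1): −0.24·log₂0.24 = 0.49413
  cell (s,0): −0.29·log₂0.29 = 0.51790
  cell (s,1): −0.33·log₂0.33 = 0.52782
Sum = 1.9370 bits.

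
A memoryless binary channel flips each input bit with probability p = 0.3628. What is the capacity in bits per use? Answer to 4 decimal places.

Binary symmetric channel: C = 1 − h₂(ε) where h₂ is the binary entropy function.
h₂(0.3628) = −0.3628·log₂0.3628 − 0.6372·log₂0.6372 = 0.9450.
C = 1 − 0.9450 = 0.0550 bits per channel use.

0.0550 bits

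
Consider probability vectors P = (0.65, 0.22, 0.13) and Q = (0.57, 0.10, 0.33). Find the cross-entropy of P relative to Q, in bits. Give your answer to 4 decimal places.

1.4659 bits

H(P,Q) = −Σ p·log₂ q.
  −0.65·log₂(0.57) = 0.52713
  −0.22·log₂(0.10) = 0.73082
  −0.13·log₂(0.33) = 0.20793
H(P,Q) = 1.4659 bits.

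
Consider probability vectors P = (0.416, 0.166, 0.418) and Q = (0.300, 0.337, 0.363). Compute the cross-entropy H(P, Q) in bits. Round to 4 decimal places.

H(P,Q) = −Σ p·log₂ q.
  −0.416·log₂(0.300) = 0.72258
  −0.166·log₂(0.337) = 0.26048
  −0.418·log₂(0.363) = 0.61110
H(P,Q) = 1.5942 bits.

1.5942 bits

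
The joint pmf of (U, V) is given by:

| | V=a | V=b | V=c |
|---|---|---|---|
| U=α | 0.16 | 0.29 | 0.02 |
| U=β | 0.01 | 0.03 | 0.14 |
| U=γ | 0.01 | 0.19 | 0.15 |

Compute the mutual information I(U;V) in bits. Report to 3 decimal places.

Marginals: p(U) = (0.4700, 0.1800, 0.3500), p(V) = (0.1800, 0.5100, 0.3100).
I(U;V) = H(U) + H(V) − H(U,V).
H(U) = 1.4874, H(V) = 1.4645, H(U,V) = 2.6013.
I(U;V) = 1.4874 + 1.4645 − 2.6013 = 0.351 bits.

0.351 bits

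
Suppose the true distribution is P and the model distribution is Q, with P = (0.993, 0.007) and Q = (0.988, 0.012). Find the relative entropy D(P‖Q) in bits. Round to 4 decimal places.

0.0018 bits

D(P‖Q) = Σ p·log₂(p/q).
  0.993·log₂(0.993/0.988) = 0.00723
  0.007·log₂(0.007/0.012) = -0.00544
D(P‖Q) = 0.0018 bits.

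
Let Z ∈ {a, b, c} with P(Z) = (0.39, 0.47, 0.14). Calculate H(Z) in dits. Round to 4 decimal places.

0.4331 dits

H(Z) = −Σ p·log₁₀ p.
  −(0.39)·log₁₀(0.39) = 0.15948
  −(0.47)·log₁₀(0.47) = 0.15411
  −(0.14)·log₁₀(0.14) = 0.11954
Sum: 0.15948 + 0.15411 + 0.11954 = 0.4331 dits.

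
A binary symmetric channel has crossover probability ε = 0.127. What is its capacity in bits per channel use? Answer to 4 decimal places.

Binary symmetric channel: C = 1 − h₂(ε) where h₂ is the binary entropy function.
h₂(0.127) = −0.127·log₂0.127 − 0.873·log₂0.873 = 0.5492.
C = 1 − 0.5492 = 0.4508 bits per channel use.

0.4508 bits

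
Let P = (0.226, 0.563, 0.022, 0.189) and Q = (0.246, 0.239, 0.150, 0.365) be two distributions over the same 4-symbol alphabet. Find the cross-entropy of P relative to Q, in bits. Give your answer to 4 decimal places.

1.9548 bits

H(P,Q) = −Σ p·log₂ q.
  −0.226·log₂(0.246) = 0.45726
  −0.563·log₂(0.239) = 1.16255
  −0.022·log₂(0.150) = 0.06021
  −0.189·log₂(0.365) = 0.27481
H(P,Q) = 1.9548 bits.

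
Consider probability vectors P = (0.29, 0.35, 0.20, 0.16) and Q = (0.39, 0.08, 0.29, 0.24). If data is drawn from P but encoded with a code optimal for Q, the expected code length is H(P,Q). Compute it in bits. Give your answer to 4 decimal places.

2.3559 bits

H(P,Q) = −Σ p·log₂ q.
  −0.29·log₂(0.39) = 0.39395
  −0.35·log₂(0.08) = 1.27535
  −0.20·log₂(0.29) = 0.35718
  −0.16·log₂(0.24) = 0.32942
H(P,Q) = 2.3559 bits.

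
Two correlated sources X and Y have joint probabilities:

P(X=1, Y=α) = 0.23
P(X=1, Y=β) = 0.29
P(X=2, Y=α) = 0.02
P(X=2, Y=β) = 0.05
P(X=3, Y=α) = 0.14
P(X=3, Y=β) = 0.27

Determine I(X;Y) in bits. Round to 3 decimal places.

0.010 bits

Marginals: p(X) = (0.5200, 0.0700, 0.4100), p(Y) = (0.3900, 0.6100).
I(X;Y) = H(X) + H(Y) − H(X,Y).
H(X) = 1.2865, H(Y) = 0.9648, H(X,Y) = 2.2417.
I(X;Y) = 1.2865 + 0.9648 − 2.2417 = 0.010 bits.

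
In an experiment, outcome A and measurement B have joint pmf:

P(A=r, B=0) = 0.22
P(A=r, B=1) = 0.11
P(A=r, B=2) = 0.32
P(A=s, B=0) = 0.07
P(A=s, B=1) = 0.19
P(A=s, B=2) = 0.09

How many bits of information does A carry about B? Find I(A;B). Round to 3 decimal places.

0.107 bits

Marginals: p(A) = (0.6500, 0.3500), p(B) = (0.2900, 0.3000, 0.4100).
I(A;B) = Σ p(x,y)·log₂[p(x,y)/(p(x)p(y))].
  (r,0): 0.22·log₂(1.1671) = 0.0490
  (r,1): 0.11·log₂(0.5641) = -0.0909
  (r,2): 0.32·log₂(1.2008) = 0.0845
  (s,0): 0.07·log₂(0.6897) = -0.0375
  (s,1): 0.19·log₂(1.8095) = 0.1626
  (s,2): 0.09·log₂(0.6272) = -0.0606
Sum = 0.107 bits.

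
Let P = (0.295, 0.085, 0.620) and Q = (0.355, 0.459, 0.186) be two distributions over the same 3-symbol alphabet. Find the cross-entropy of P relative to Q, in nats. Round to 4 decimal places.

H(P,Q) = −Σ p·ln q.
  −0.295·ln(0.355) = 0.30551
  −0.085·ln(0.459) = 0.06619
  −0.620·ln(0.186) = 1.04285
H(P,Q) = 1.4145 nats.

1.4145 nats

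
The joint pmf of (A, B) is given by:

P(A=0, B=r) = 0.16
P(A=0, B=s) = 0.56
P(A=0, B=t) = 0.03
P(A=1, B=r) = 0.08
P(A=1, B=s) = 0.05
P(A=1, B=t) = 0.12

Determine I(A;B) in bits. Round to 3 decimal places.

0.233 bits

Marginals: p(A) = (0.7500, 0.2500), p(B) = (0.2400, 0.6100, 0.1500).
I(A;B) = Σ p(x,y)·log₂[p(x,y)/(p(x)p(y))].
  (0,r): 0.16·log₂(0.8889) = -0.0272
  (0,s): 0.56·log₂(1.2240) = 0.1633
  (0,t): 0.03·log₂(0.2667) = -0.0572
  (1,r): 0.08·log₂(1.3333) = 0.0332
  (1,s): 0.05·log₂(0.3279) = -0.0804
  (1,t): 0.12·log₂(3.2000) = 0.2014
Sum = 0.233 bits.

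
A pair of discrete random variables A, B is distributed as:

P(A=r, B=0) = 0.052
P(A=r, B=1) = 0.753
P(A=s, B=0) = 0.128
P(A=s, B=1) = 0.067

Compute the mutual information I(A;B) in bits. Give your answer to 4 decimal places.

Marginals: p(A) = (0.8050, 0.1950), p(B) = (0.1800, 0.8200).
I(A;B) = H(A) + H(B) − H(A,B).
H(A) = 0.7118, H(B) = 0.6801, H(A,B) = 1.1709.
I(A;B) = 0.7118 + 0.6801 − 1.1709 = 0.2210 bits.

0.2210 bits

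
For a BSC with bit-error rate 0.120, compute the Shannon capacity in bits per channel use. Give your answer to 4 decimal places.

Binary symmetric channel: C = 1 − h₂(ε) where h₂ is the binary entropy function.
h₂(0.120) = −0.120·log₂0.120 − 0.880·log₂0.880 = 0.5294.
C = 1 − 0.5294 = 0.4706 bits per channel use.

0.4706 bits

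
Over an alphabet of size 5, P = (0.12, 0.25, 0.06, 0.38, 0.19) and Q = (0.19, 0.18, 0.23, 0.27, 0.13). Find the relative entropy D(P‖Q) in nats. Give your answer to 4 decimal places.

0.1483 nats

D(P‖Q) = Σ p·ln(p/q).
  0.12·ln(0.12/0.19) = -0.05514
  0.25·ln(0.25/0.18) = 0.08213
  0.06·ln(0.06/0.23) = -0.08062
  0.38·ln(0.38/0.27) = 0.12986
  0.19·ln(0.19/0.13) = 0.07210
D(P‖Q) = 0.1483 nats.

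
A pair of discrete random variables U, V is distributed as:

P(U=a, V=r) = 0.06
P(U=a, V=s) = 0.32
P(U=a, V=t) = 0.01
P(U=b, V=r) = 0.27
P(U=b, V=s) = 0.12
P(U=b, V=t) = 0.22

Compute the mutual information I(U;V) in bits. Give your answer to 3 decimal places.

0.308 bits

Marginals: p(U) = (0.3900, 0.6100), p(V) = (0.3300, 0.4400, 0.2300).
I(U;V) = Σ p(x,y)·log₂[p(x,y)/(p(x)p(y))].
  (a,r): 0.06·log₂(0.4662) = -0.0661
  (a,s): 0.32·log₂(1.8648) = 0.2877
  (a,t): 0.01·log₂(0.1115) = -0.0317
  (b,r): 0.27·log₂(1.3413) = 0.1144
  (b,s): 0.12·log₂(0.4471) = -0.1394
  (b,t): 0.22·log₂(1.5681) = 0.1428
Sum = 0.308 bits.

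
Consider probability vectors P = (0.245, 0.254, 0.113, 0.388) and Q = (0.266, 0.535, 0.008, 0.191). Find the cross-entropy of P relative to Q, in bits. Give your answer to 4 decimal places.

2.4111 bits

H(P,Q) = −Σ p·log₂ q.
  −0.245·log₂(0.266) = 0.46807
  −0.254·log₂(0.535) = 0.22921
  −0.113·log₂(0.008) = 0.78713
  −0.388·log₂(0.191) = 0.92668
H(P,Q) = 2.4111 bits.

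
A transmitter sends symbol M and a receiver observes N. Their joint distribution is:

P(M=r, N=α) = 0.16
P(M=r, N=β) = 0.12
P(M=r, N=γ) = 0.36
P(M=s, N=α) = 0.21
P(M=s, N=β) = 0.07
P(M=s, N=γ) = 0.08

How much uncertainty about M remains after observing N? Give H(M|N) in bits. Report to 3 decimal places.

0.846 bits

Marginals: p(M) = (0.6400, 0.3600), p(N) = (0.3700, 0.1900, 0.4400).
H(M|N) = Σ p(N) · H(M|N=·).
  N=α: p=0.3700, H(M|N=α) = 0.9868
  N=β: p=0.1900, H(M|N=β) = 0.9495
  N=γ: p=0.4400, H(M|N=γ) = 0.6840
Weighted sum = 0.846 bits.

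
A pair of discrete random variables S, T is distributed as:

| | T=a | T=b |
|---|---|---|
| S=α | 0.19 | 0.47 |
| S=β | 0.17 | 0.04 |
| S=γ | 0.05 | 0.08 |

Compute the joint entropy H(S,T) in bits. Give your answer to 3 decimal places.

2.095 bits

H(S,T) = −Σ p(x,y)·log₂ p(x,y) over all 6 cells.
  cell (α,a): −0.19·log₂0.19 = 0.4552
  cell (α,b): −0.47·log₂0.47 = 0.5120
  cell (β,a): −0.17·log₂0.17 = 0.4346
  cell (β,b): −0.04·log₂0.04 = 0.1858
  cell (γ,a): −0.05·log₂0.05 = 0.2161
  cell (γ,b): −0.08·log₂0.08 = 0.2915
Sum = 2.095 bits.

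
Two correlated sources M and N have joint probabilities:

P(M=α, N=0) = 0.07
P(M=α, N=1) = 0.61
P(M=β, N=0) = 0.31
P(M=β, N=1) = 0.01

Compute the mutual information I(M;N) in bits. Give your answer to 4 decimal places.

Marginals: p(M) = (0.6800, 0.3200), p(N) = (0.3800, 0.6200).
I(M;N) = Σ p(x,y)·log₂[p(x,y)/(p(x)p(y))].
  (α,0): 0.07·log₂(0.2709) = -0.13189
  (α,1): 0.61·log₂(1.4469) = 0.32509
  (β,0): 0.31·log₂(2.5493) = 0.41854
  (β,1): 0.01·log₂(0.0504) = -0.04310
Sum = 0.5686 bits.

0.5686 bits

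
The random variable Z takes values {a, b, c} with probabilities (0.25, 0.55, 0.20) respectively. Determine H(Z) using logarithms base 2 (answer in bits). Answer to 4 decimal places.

1.4388 bits

H(Z) = −Σ p·log₂ p.
  −(0.25)·log₂(0.25) = 0.50000
  −(0.55)·log₂(0.55) = 0.47437
  −(0.20)·log₂(0.20) = 0.46439
Sum: 0.50000 + 0.47437 + 0.46439 = 1.4388 bits.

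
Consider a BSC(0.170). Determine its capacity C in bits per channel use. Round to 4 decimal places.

0.3423 bits

Binary symmetric channel: C = 1 − h₂(ε) where h₂ is the binary entropy function.
h₂(0.170) = −0.170·log₂0.170 − 0.830·log₂0.830 = 0.6577.
C = 1 − 0.6577 = 0.3423 bits per channel use.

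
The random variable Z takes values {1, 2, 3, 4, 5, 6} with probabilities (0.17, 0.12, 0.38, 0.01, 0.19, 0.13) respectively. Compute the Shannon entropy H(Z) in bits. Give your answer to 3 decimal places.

H(Z) = −Σ p·log₂ p.
  −(0.17)·log₂(0.17) = 0.4346
  −(0.12)·log₂(0.12) = 0.3671
  −(0.38)·log₂(0.38) = 0.5305
  −(0.01)·log₂(0.01) = 0.0664
  −(0.19)·log₂(0.19) = 0.4552
  −(0.13)·log₂(0.13) = 0.3826
Sum: 0.4346 + 0.3671 + 0.5305 + 0.0664 + 0.4552 + 0.3826 = 2.236 bits.

2.236 bits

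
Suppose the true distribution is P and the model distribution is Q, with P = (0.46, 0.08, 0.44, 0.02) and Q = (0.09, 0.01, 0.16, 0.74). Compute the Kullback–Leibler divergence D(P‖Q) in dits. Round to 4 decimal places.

0.5601 dits

D(P‖Q) = Σ p·log₁₀(p/q).
  0.46·log₁₀(0.46/0.09) = 0.32592
  0.08·log₁₀(0.08/0.01) = 0.07225
  0.44·log₁₀(0.44/0.16) = 0.19331
  0.02·log₁₀(0.02/0.74) = -0.03136
D(P‖Q) = 0.5601 dits.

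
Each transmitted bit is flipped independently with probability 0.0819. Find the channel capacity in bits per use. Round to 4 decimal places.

Binary symmetric channel: C = 1 − h₂(ε) where h₂ is the binary entropy function.
h₂(0.0819) = −0.0819·log₂0.0819 − 0.9181·log₂0.9181 = 0.4088.
C = 1 − 0.4088 = 0.5912 bits per channel use.

0.5912 bits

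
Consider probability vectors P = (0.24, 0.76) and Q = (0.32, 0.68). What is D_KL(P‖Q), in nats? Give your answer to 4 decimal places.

D(P‖Q) = Σ p·ln(p/q).
  0.24·ln(0.24/0.32) = -0.06904
  0.76·ln(0.76/0.68) = 0.08453
D(P‖Q) = 0.0155 nats.

0.0155 nats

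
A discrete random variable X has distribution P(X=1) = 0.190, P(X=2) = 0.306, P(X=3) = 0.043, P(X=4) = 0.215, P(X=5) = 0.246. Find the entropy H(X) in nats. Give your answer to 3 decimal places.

1.489 nats

H(X) = −Σ p·ln p.
  −(0.190)·ln(0.190) = 0.3155
  −(0.306)·ln(0.306) = 0.3624
  −(0.043)·ln(0.043) = 0.1353
  −(0.215)·ln(0.215) = 0.3305
  −(0.246)·ln(0.246) = 0.3450
Sum: 0.3155 + 0.3624 + 0.1353 + 0.3305 + 0.3450 = 1.489 nats.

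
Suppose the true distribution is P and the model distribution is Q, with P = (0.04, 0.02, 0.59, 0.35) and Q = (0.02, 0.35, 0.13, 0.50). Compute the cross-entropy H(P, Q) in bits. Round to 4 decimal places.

H(P,Q) = −Σ p·log₂ q.
  −0.04·log₂(0.02) = 0.22575
  −0.02·log₂(0.35) = 0.03029
  −0.59·log₂(0.13) = 1.73662
  −0.35·log₂(0.50) = 0.35000
H(P,Q) = 2.3427 bits.

2.3427 bits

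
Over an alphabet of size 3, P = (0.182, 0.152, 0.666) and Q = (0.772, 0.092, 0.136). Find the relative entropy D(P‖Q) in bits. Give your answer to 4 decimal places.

D(P‖Q) = Σ p·log₂(p/q).
  0.182·log₂(0.182/0.772) = -0.37941
  0.152·log₂(0.152/0.092) = 0.11010
  0.666·log₂(0.666/0.136) = 1.52642
D(P‖Q) = 1.2571 bits.

1.2571 bits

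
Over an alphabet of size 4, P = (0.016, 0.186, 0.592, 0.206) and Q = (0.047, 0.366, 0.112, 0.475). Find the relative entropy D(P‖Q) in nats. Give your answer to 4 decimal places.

D(P‖Q) = Σ p·ln(p/q).
  0.016·ln(0.016/0.047) = -0.01724
  0.186·ln(0.186/0.366) = -0.12590
  0.592·ln(0.592/0.112) = 0.98568
  0.206·ln(0.206/0.475) = -0.17210
D(P‖Q) = 0.6704 nats.

0.6704 nats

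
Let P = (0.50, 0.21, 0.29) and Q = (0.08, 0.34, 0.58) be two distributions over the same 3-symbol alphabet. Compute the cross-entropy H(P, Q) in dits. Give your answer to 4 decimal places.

H(P,Q) = −Σ p·log₁₀ q.
  −0.50·log₁₀(0.08) = 0.54846
  −0.21·log₁₀(0.34) = 0.09839
  −0.29·log₁₀(0.58) = 0.06861
H(P,Q) = 0.7155 dits.

0.7155 dits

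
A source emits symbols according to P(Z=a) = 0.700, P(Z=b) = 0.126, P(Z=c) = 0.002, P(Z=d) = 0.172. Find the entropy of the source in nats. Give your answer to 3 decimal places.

0.826 nats

H(Z) = −Σ p·ln p.
  −(0.700)·ln(0.700) = 0.2497
  −(0.126)·ln(0.126) = 0.2610
  −(0.002)·ln(0.002) = 0.0124
  −(0.172)·ln(0.172) = 0.3028
Sum: 0.2497 + 0.2610 + 0.0124 + 0.3028 = 0.826 nats.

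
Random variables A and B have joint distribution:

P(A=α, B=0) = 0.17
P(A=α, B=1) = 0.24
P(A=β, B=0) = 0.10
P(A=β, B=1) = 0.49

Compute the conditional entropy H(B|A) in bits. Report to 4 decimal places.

Marginals: p(A) = (0.4100, 0.5900), p(B) = (0.2700, 0.7300).
H(B|A) = Σ p(A) · H(B|A=·).
  A=α: p=0.4100, H(B|A=α) = 0.9789
  A=β: p=0.5900, H(B|A=β) = 0.6565
Weighted sum = 0.7887 bits.

0.7887 bits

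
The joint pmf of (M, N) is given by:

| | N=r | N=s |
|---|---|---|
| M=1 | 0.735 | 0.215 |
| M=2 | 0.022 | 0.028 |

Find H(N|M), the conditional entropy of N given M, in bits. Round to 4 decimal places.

Marginals: p(M) = (0.9500, 0.0500), p(N) = (0.7570, 0.2430).
H(N|M) = Σ p(M) · H(N|M=·).
  M=1: p=0.9500, H(N|M=1) = 0.7715
  M=2: p=0.0500, H(N|M=2) = 0.9896
Weighted sum = 0.7824 bits.

0.7824 bits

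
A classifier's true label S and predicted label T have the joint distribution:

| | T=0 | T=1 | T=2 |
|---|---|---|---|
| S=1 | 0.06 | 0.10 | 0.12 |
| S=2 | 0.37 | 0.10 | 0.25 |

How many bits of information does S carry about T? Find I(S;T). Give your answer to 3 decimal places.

Marginals: p(S) = (0.2800, 0.7200), p(T) = (0.4300, 0.2000, 0.3700).
I(S;T) = Σ p(x,y)·log₂[p(x,y)/(p(x)p(y))].
  (1,0): 0.06·log₂(0.4983) = -0.0603
  (1,1): 0.10·log₂(1.7857) = 0.0837
  (1,2): 0.12·log₂(1.1583) = 0.0254
  (2,0): 0.37·log₂(1.1951) = 0.0951
  (2,1): 0.10·log₂(0.6944) = -0.0526
  (2,2): 0.25·log₂(0.9384) = -0.0229
Sum = 0.068 bits.

0.068 bits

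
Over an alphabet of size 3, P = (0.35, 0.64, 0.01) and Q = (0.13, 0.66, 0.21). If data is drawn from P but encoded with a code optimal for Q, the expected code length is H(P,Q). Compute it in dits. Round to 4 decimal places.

0.4324 dits

H(P,Q) = −Σ p·log₁₀ q.
  −0.35·log₁₀(0.13) = 0.31012
  −0.64·log₁₀(0.66) = 0.11549
  −0.01·log₁₀(0.21) = 0.00678
H(P,Q) = 0.4324 dits.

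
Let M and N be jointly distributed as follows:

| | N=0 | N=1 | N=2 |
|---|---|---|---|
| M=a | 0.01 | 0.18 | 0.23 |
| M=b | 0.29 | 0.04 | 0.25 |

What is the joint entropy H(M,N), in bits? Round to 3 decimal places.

2.203 bits

H(M,N) = −Σ p(x,y)·log₂ p(x,y) over all 6 cells.
  cell (a,0): −0.01·log₂0.01 = 0.0664
  cell (a,1): −0.18·log₂0.18 = 0.4453
  cell (a,2): −0.23·log₂0.23 = 0.4877
  cell (b,0): −0.29·log₂0.29 = 0.5179
  cell (b,1): −0.04·log₂0.04 = 0.1858
  cell (b,2): −0.25·log₂0.25 = 0.5000
Sum = 2.203 bits.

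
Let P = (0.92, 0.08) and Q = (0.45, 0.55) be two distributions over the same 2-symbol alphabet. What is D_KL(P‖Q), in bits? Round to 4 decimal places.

D(P‖Q) = Σ p·log₂(p/q).
  0.92·log₂(0.92/0.45) = 0.94917
  0.08·log₂(0.08/0.55) = -0.22251
D(P‖Q) = 0.7267 bits.

0.7267 bits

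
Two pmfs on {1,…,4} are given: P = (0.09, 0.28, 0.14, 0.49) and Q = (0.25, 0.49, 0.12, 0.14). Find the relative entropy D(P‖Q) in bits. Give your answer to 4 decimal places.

D(P‖Q) = Σ p·log₂(p/q).
  0.09·log₂(0.09/0.25) = -0.13265
  0.28·log₂(0.28/0.49) = -0.22606
  0.14·log₂(0.14/0.12) = 0.03113
  0.49·log₂(0.49/0.14) = 0.88560
D(P‖Q) = 0.5580 bits.

0.5580 bits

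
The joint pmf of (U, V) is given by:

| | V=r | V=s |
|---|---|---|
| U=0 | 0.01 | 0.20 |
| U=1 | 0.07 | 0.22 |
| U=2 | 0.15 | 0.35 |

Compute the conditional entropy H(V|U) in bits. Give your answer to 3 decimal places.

0.730 bits

Marginals: p(U) = (0.2100, 0.2900, 0.5000), p(V) = (0.2300, 0.7700).
H(V|U) = Σ p(U) · H(V|U=·).
  U=0: p=0.2100, H(V|U=0) = 0.2762
  U=1: p=0.2900, H(V|U=1) = 0.7973
  U=2: p=0.5000, H(V|U=2) = 0.8813
Weighted sum = 0.730 bits.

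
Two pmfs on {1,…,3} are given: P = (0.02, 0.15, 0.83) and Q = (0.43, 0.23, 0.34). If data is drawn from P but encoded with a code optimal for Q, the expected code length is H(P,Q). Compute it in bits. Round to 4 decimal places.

H(P,Q) = −Σ p·log₂ q.
  −0.02·log₂(0.43) = 0.02435
  −0.15·log₂(0.23) = 0.31804
  −0.83·log₂(0.34) = 1.29181
H(P,Q) = 1.6342 bits.

1.6342 bits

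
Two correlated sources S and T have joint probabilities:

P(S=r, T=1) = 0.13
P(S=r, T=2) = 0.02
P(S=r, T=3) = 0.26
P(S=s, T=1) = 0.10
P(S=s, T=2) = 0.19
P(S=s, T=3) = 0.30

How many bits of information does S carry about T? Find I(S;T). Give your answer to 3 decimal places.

0.096 bits

Marginals: p(S) = (0.4100, 0.5900), p(T) = (0.2300, 0.2100, 0.5600).
I(S;T) = Σ p(x,y)·log₂[p(x,y)/(p(x)p(y))].
  (r,1): 0.13·log₂(1.3786) = 0.0602
  (r,2): 0.02·log₂(0.2323) = -0.0421
  (r,3): 0.26·log₂(1.1324) = 0.0466
  (s,1): 0.10·log₂(0.7369) = -0.0440
  (s,2): 0.19·log₂(1.5335) = 0.1172
  (s,3): 0.30·log₂(0.9080) = -0.0418
Sum = 0.096 bits.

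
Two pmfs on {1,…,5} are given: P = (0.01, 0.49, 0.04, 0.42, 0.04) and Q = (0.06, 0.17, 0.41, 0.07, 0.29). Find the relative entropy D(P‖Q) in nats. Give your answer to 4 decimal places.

D(P‖Q) = Σ p·ln(p/q).
  0.01·ln(0.01/0.06) = -0.01792
  0.49·ln(0.49/0.17) = 0.51872
  0.04·ln(0.04/0.41) = -0.09309
  0.42·ln(0.42/0.07) = 0.75254
  0.04·ln(0.04/0.29) = -0.07924
D(P‖Q) = 1.0810 nats.

1.0810 nats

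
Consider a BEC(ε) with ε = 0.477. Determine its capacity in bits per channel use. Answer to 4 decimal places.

Binary erasure channel: capacity C = 1 − ε.
C = 1 − 0.477 = 0.5230 bits per channel use.

0.5230 bits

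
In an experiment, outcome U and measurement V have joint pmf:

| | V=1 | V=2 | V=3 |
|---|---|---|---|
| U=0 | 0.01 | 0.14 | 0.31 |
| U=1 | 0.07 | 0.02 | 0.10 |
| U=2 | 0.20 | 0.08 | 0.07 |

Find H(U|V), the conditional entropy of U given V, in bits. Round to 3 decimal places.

Chain rule: H(U|V) = H(U,V) − H(V).
Marginals: p(U) = (0.4600, 0.1900, 0.3500), p(V) = (0.2800, 0.2400, 0.4800).
H(U,V) = 2.7254 bits; H(V) = 1.5166 bits.
H(U|V) = 2.7254 − 1.5166 = 1.209 bits.

1.209 bits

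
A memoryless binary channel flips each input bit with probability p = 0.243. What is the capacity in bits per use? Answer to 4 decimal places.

Binary symmetric channel: C = 1 − h₂(ε) where h₂ is the binary entropy function.
h₂(0.243) = −0.243·log₂0.243 − 0.757·log₂0.757 = 0.8000.
C = 1 − 0.8000 = 0.2000 bits per channel use.

0.2000 bits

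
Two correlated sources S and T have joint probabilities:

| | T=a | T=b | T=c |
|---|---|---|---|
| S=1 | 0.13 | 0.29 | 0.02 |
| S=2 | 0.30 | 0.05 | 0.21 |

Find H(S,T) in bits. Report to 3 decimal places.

H(S,T) = −Σ p(x,y)·log₂ p(x,y) over all 6 cells.
  cell (1,a): −0.13·log₂0.13 = 0.3826
  cell (1,b): −0.29·log₂0.29 = 0.5179
  cell (1,c): −0.02·log₂0.02 = 0.1129
  cell (2,a): −0.30·log₂0.30 = 0.5211
  cell (2,b): −0.05·log₂0.05 = 0.2161
  cell (2,c): −0.21·log₂0.21 = 0.4728
Sum = 2.223 bits.

2.223 bits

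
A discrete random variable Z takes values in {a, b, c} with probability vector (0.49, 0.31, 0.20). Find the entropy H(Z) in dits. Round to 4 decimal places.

0.4493 dits

H(Z) = −Σ p·log₁₀ p.
  −(0.49)·log₁₀(0.49) = 0.15180
  −(0.31)·log₁₀(0.31) = 0.15768
  −(0.20)·log₁₀(0.20) = 0.13979
Sum: 0.15180 + 0.15768 + 0.13979 = 0.4493 dits.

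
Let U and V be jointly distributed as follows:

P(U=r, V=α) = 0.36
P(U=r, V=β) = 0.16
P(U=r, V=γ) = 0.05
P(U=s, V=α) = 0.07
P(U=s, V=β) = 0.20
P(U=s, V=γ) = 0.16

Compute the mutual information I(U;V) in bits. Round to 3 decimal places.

Marginals: p(U) = (0.5700, 0.4300), p(V) = (0.4300, 0.3600, 0.2100).
I(U;V) = Σ p(x,y)·log₂[p(x,y)/(p(x)p(y))].
  (r,α): 0.36·log₂(1.4688) = 0.1997
  (r,β): 0.16·log₂(0.7797) = -0.0574
  (r,γ): 0.05·log₂(0.4177) = -0.0630
  (s,α): 0.07·log₂(0.3786) = -0.0981
  (s,β): 0.20·log₂(1.2920) = 0.0739
  (s,γ): 0.16·log₂(1.7719) = 0.1320
Sum = 0.187 bits.

0.187 bits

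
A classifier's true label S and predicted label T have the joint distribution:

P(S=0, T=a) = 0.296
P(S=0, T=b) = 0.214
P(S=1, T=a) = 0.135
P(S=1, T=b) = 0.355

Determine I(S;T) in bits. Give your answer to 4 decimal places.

0.0696 bits

Marginals: p(S) = (0.5100, 0.4900), p(T) = (0.4310, 0.5690).
I(S;T) = Σ p(x,y)·log₂[p(x,y)/(p(x)p(y))].
  (0,a): 0.296·log₂(1.3466) = 0.12708
  (0,b): 0.214·log₂(0.7374) = -0.09403
  (1,a): 0.135·log₂(0.6392) = -0.08715
  (1,b): 0.355·log₂(1.2733) = 0.12373
Sum = 0.0696 bits.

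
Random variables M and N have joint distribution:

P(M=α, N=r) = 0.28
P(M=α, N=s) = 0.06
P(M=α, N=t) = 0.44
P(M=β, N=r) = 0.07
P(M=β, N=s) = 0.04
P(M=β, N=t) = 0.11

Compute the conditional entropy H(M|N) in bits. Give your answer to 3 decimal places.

0.747 bits

Chain rule: H(M|N) = H(M,N) − H(N).
Marginals: p(M) = (0.7800, 0.2200), p(N) = (0.3500, 0.1000, 0.5500).
H(M,N) = 2.0835 bits; H(N) = 1.3367 bits.
H(M|N) = 2.0835 − 1.3367 = 0.747 bits.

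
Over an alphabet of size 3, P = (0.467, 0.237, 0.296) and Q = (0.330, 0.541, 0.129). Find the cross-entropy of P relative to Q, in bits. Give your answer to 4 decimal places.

1.8316 bits

H(P,Q) = −Σ p·log₂ q.
  −0.467·log₂(0.330) = 0.74695
  −0.237·log₂(0.541) = 0.21005
  −0.296·log₂(0.129) = 0.87455
H(P,Q) = 1.8316 bits.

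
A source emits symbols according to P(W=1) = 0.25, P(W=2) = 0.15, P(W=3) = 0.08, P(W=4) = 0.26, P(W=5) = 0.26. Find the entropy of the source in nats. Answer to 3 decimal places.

H(W) = −Σ p·ln p.
  −(0.25)·ln(0.25) = 0.3466
  −(0.15)·ln(0.15) = 0.2846
  −(0.08)·ln(0.08) = 0.2021
  −(0.26)·ln(0.26) = 0.3502
  −(0.26)·ln(0.26) = 0.3502
Sum: 0.3466 + 0.2846 + 0.2021 + 0.3502 + 0.3502 = 1.534 nats.

1.534 nats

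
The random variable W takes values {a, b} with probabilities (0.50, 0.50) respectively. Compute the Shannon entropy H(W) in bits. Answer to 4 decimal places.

1.0000 bits

H(W) = −Σ p·log₂ p.
  −(0.50)·log₂(0.50) = 0.50000
  −(0.50)·log₂(0.50) = 0.50000
Sum: 0.50000 + 0.50000 = 1.0000 bits.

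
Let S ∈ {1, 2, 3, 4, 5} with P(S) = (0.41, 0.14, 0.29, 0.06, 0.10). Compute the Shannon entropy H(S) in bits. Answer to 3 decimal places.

2.018 bits

H(S) = −Σ p·log₂ p.
  −(0.41)·log₂(0.41) = 0.5274
  −(0.14)·log₂(0.14) = 0.3971
  −(0.29)·log₂(0.29) = 0.5179
  −(0.06)·log₂(0.06) = 0.2435
  −(0.10)·log₂(0.10) = 0.3322
Sum: 0.5274 + 0.3971 + 0.5179 + 0.2435 + 0.3322 = 2.018 bits.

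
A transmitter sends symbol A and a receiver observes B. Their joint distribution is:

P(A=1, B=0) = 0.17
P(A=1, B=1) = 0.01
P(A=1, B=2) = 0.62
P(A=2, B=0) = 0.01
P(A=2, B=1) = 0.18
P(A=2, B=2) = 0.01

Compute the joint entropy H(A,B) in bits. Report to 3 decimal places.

1.507 bits

H(A,B) = −Σ p(x,y)·log₂ p(x,y) over all 6 cells.
  cell (1,0): −0.17·log₂0.17 = 0.4346
  cell (1,1): −0.01·log₂0.01 = 0.0664
  cell (1,2): −0.62·log₂0.62 = 0.4276
  cell (2,0): −0.01·log₂0.01 = 0.0664
  cell (2,1): −0.18·log₂0.18 = 0.4453
  cell (2,2): −0.01·log₂0.01 = 0.0664
Sum = 1.507 bits.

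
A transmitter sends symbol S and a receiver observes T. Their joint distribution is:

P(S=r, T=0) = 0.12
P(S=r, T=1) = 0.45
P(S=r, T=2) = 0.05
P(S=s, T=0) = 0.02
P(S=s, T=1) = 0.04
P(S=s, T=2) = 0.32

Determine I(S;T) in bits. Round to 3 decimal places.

Marginals: p(S) = (0.6200, 0.3800), p(T) = (0.1400, 0.4900, 0.3700).
I(S;T) = Σ p(x,y)·log₂[p(x,y)/(p(x)p(y))].
  (r,0): 0.12·log₂(1.3825) = 0.0561
  (r,1): 0.45·log₂(1.4812) = 0.2551
  (r,2): 0.05·log₂(0.2180) = -0.1099
  (s,0): 0.02·log₂(0.3759) = -0.0282
  (s,1): 0.04·log₂(0.2148) = -0.0888
  (s,2): 0.32·log₂(2.2760) = 0.3797
Sum = 0.464 bits.

0.464 bits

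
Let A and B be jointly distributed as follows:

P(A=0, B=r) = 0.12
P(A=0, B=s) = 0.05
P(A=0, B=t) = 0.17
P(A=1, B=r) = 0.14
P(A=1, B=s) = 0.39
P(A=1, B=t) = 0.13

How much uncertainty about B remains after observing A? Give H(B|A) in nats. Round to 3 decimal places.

Marginals: p(A) = (0.3400, 0.6600), p(B) = (0.2600, 0.4400, 0.3000).
H(B|A) = Σ p(A) · H(B|A=·).
  A=0: p=0.3400, H(B|A=0) = 0.9960
  A=1: p=0.6600, H(B|A=1) = 0.9598
Weighted sum = 0.972 nats.

0.972 nats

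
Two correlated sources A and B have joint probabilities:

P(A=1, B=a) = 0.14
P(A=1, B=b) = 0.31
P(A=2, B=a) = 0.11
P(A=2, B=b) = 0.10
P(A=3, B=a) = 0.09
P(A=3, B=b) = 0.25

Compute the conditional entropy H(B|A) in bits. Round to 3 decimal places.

0.896 bits

Chain rule: H(B|A) = H(A,B) − H(A).
Marginals: p(A) = (0.4500, 0.2100, 0.3400), p(B) = (0.3400, 0.6600).
H(A,B) = 2.4160 bits; H(A) = 1.5204 bits.
H(B|A) = 2.4160 − 1.5204 = 0.896 bits.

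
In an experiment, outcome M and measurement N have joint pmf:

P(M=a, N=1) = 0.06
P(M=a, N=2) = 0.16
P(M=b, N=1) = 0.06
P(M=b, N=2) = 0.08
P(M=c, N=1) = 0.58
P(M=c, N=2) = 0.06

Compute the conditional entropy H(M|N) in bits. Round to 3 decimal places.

Chain rule: H(M|N) = H(M,N) − H(N).
Marginals: p(M) = (0.2200, 0.1400, 0.6400), p(N) = (0.7000, 0.3000).
H(M,N) = 1.9009 bits; H(N) = 0.8813 bits.
H(M|N) = 1.9009 − 0.8813 = 1.020 bits.

1.020 bits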